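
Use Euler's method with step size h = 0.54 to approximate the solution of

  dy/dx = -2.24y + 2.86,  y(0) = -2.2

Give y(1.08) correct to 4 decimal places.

Euler: y_{n+1} = y_n + h·f(x_n, y_n).
x=0.000000, y=-2.200000: f=7.788000 → y ← -2.200000 + 0.54·7.788000 = 2.005520
x=0.540000, y=2.005520: f=-1.632365 → y ← 2.005520 + 0.54·(-1.632365) = 1.124043
y(1.08) ≈ 1.1240

1.1240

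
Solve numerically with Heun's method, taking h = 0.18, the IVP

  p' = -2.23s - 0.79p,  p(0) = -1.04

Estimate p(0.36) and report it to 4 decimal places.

Heun: k1 = f(s_n, p_n); k2 = f(s_n + h, p_n + h·k1); p_{n+1} = p_n + (h/2)·(k1 + k2).
s=0.000000, p=-1.040000:
  k1 = f(0.000000, -1.040000) = 0.821600
  k2 = f(0.180000, -0.892112) = 0.303368
  p ← -1.040000 + (0.18/2)·(0.821600 + 0.303368) = -0.938753
s=0.180000, p=-0.938753:
  k1 = f(0.180000, -0.938753) = 0.340215
  k2 = f(0.360000, -0.877514) = -0.109564
  p ← -0.938753 + (0.18/2)·(0.340215 + (-0.109564)) = -0.917994
p(0.36) ≈ -0.9180

-0.9180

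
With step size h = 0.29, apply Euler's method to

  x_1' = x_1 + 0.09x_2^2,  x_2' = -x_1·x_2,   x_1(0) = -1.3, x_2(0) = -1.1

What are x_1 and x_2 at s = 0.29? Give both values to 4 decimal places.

Euler on (x_1,x_2): x_1_{n+1} = x_1_n + h·x_1', x_2_{n+1} = x_2_n + h·x_2'.
0.000000: (-1.300000, -1.100000); f=(-1.191100, -1.430000) → (-1.645419, -1.514700)
(x_1(0.29), x_2(0.29)) ≈ (-1.6454, -1.5147)

-1.6454, -1.5147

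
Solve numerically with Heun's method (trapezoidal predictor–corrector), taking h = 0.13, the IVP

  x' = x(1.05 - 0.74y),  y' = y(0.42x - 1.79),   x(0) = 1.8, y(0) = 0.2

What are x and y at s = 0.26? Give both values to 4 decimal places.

Heun on (x,y): k1 = f(s_n, state_n); k2 = f(s_n + h, state_n + h·k1); state_{n+1} = state_n + (h/2)·(k1 + k2).
0.000000: (1.800000, 0.200000)
  k1 = (1.623600, -0.206800)
  predictor → (2.011068, 0.173116)
  k2 = (1.853992, -0.163655)
  → (2.026043, 0.175920)
0.130000: (2.026043, 0.175920)
  k1 = (1.863593, -0.165200)
  predictor → (2.268311, 0.154444)
  k2 = (2.122484, -0.129318)
  → (2.285138, 0.156777)
(x(0.26), y(0.26)) ≈ (2.2851, 0.1568)

2.2851, 0.1568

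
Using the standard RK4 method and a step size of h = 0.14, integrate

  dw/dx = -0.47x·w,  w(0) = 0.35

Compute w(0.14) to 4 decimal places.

0.3484

RK4: k1 = f(x_n, w_n); k2 = f(x_n + h/2, w_n + (h/2)·k1); k3 = f(x_n + h/2, w_n + (h/2)·k2); k4 = f(x_n + h, w_n + h·k3); w_{n+1} = w_n + (h/6)·(k1 + 2k2 + 2k3 + k4).
x=0.000000, w=0.350000:
  k1 = f(0.000000, 0.350000) = 0.000000
  k2 = f(0.070000, 0.350000) = -0.011515
  k3 = f(0.070000, 0.349194) = -0.011488
  k4 = f(0.140000, 0.348392) = -0.022924
  w ← 0.350000 + (0.14/6)·(k1 + 2k2 + 2k3 + k4) = 0.348392
w(0.14) ≈ 0.3484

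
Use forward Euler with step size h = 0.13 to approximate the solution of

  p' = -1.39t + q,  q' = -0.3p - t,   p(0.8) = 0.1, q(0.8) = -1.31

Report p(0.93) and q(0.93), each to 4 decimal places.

-0.2149, -1.4179

Euler on (p,q): p_{n+1} = p_n + h·p', q_{n+1} = q_n + h·q'.
0.800000: (0.100000, -1.310000); f=(-2.422000, -0.830000) → (-0.214860, -1.417900)
(p(0.93), q(0.93)) ≈ (-0.2149, -1.4179)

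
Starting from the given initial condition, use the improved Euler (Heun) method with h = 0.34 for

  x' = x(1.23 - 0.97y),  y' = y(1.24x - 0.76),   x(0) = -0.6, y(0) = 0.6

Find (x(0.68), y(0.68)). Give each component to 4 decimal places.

-1.0884, 0.2051

Heun on (x,y): k1 = f(t_n, state_n); k2 = f(t_n + h, state_n + h·k1); state_{n+1} = state_n + (h/2)·(k1 + k2).
0.000000: (-0.600000, 0.600000)
  k1 = (-0.388800, -0.902400)
  predictor → (-0.732192, 0.293184)
  k2 = (-0.692369, -0.489007)
  → (-0.783799, 0.363461)
0.340000: (-0.783799, 0.363461)
  k1 = (-0.687739, -0.629482)
  predictor → (-1.017630, 0.149437)
  k2 = (-1.104175, -0.302141)
  → (-1.088424, 0.205085)
(x(0.68), y(0.68)) ≈ (-1.0884, 0.2051)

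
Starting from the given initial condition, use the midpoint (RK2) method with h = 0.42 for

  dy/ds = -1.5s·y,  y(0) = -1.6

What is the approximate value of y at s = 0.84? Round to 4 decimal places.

Midpoint: k1 = f(s_n, y_n); k2 = f(s_n + h/2, y_n + (h/2)·k1); y_{n+1} = y_n + h·k2.
s=0.000000, y=-1.600000:
  k1 = f(0.000000, -1.600000) = 0.000000
  k2 = f(0.210000, -1.600000) = 0.504000
  y ← -1.600000 + 0.42·0.504000 = -1.388320
s=0.420000, y=-1.388320:
  k1 = f(0.420000, -1.388320) = 0.874642
  k2 = f(0.630000, -1.204645) = 1.138390
  y ← -1.388320 + 0.42·1.138390 = -0.910196
y(0.84) ≈ -0.9102

-0.9102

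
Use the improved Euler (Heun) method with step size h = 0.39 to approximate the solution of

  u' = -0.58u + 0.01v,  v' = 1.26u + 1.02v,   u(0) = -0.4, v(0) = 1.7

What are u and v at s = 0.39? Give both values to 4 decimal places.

-0.3129, 2.2990

Heun on (u,v): k1 = f(s_n, state_n); k2 = f(s_n + h, state_n + h·k1); state_{n+1} = state_n + (h/2)·(k1 + k2).
0.000000: (-0.400000, 1.700000)
  k1 = (0.249000, 1.230000)
  predictor → (-0.302890, 2.179700)
  k2 = (0.197473, 1.841653)
  → (-0.312938, 2.298972)
(u(0.39), v(0.39)) ≈ (-0.3129, 2.2990)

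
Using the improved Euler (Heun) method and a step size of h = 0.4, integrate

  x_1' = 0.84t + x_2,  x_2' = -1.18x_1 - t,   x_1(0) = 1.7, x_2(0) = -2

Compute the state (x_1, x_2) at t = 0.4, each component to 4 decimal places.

Heun on (x_1,x_2): k1 = f(t_n, state_n); k2 = f(t_n + h, state_n + h·k1); state_{n+1} = state_n + (h/2)·(k1 + k2).
0.000000: (1.700000, -2.000000)
  k1 = (-2.000000, -2.006000)
  predictor → (0.900000, -2.802400)
  k2 = (-2.466400, -1.462000)
  → (0.806720, -2.693600)
(x_1(0.4), x_2(0.4)) ≈ (0.8067, -2.6936)

0.8067, -2.6936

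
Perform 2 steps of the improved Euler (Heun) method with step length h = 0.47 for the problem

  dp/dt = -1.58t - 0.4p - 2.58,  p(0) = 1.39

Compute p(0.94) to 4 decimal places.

-1.6888

Heun: k1 = f(t_n, p_n); k2 = f(t_n + h, p_n + h·k1); p_{n+1} = p_n + (h/2)·(k1 + k2).
t=0.000000, p=1.390000:
  k1 = f(0.000000, 1.390000) = -3.136000
  k2 = f(0.470000, -0.083920) = -3.289032
  p ← 1.390000 + (0.47/2)·(-3.136000 + (-3.289032)) = -0.119883
t=0.470000, p=-0.119883:
  k1 = f(0.470000, -0.119883) = -3.274647
  k2 = f(0.940000, -1.658967) = -3.401613
  p ← -0.119883 + (0.47/2)·(-3.274647 + (-3.401613)) = -1.688804
p(0.94) ≈ -1.6888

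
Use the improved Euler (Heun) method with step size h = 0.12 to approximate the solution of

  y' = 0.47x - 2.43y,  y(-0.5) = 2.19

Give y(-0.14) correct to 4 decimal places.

0.8953

Heun: k1 = f(x_n, y_n); k2 = f(x_n + h, y_n + h·k1); y_{n+1} = y_n + (h/2)·(k1 + k2).
x=-0.500000, y=2.190000:
  k1 = f(-0.500000, 2.190000) = -5.556700
  k2 = f(-0.380000, 1.523196) = -3.879966
  y ← 2.190000 + (0.12/2)·(-5.556700 + (-3.879966)) = 1.623800
x=-0.380000, y=1.623800:
  k1 = f(-0.380000, 1.623800) = -4.124434
  k2 = f(-0.260000, 1.128868) = -2.865349
  y ← 1.623800 + (0.12/2)·(-4.124434 + (-2.865349)) = 1.204413
x=-0.260000, y=1.204413:
  k1 = f(-0.260000, 1.204413) = -3.048924
  k2 = f(-0.140000, 0.838542) = -2.103458
  y ← 1.204413 + (0.12/2)·(-3.048924 + (-2.103458)) = 0.895270
y(-0.14) ≈ 0.8953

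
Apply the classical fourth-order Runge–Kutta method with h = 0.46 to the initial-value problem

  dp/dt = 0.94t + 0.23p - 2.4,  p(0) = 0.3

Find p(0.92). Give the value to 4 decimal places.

RK4: k1 = f(t_n, p_n); k2 = f(t_n + h/2, p_n + (h/2)·k1); k3 = f(t_n + h/2, p_n + (h/2)·k2); k4 = f(t_n + h, p_n + h·k3); p_{n+1} = p_n + (h/6)·(k1 + 2k2 + 2k3 + k4).
t=0.000000, p=0.300000:
  k1 = f(0.000000, 0.300000) = -2.331000
  k2 = f(0.230000, -0.236130) = -2.238110
  k3 = f(0.230000, -0.214765) = -2.233196
  k4 = f(0.460000, -0.727270) = -2.134872
  p ← 0.300000 + (0.46/6)·(k1 + 2k2 + 2k3 + k4) = -0.727984
t=0.460000, p=-0.727984:
  k1 = f(0.460000, -0.727984) = -2.135036
  k2 = f(0.690000, -1.219042) = -2.031780
  k3 = f(0.690000, -1.195293) = -2.026317
  k4 = f(0.920000, -1.660090) = -1.917021
  p ← -0.727984 + (0.46/6)·(k1 + 2k2 + 2k3 + k4) = -1.660883
p(0.92) ≈ -1.6609

-1.6609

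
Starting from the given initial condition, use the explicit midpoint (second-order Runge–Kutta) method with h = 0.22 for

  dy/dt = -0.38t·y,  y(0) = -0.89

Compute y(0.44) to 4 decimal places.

Midpoint: k1 = f(t_n, y_n); k2 = f(t_n + h/2, y_n + (h/2)·k1); y_{n+1} = y_n + h·k2.
t=0.000000, y=-0.890000:
  k1 = f(0.000000, -0.890000) = 0.000000
  k2 = f(0.110000, -0.890000) = 0.037202
  y ← -0.890000 + 0.22·0.037202 = -0.881816
t=0.220000, y=-0.881816:
  k1 = f(0.220000, -0.881816) = 0.073720
  k2 = f(0.330000, -0.873706) = 0.109563
  y ← -0.881816 + 0.22·0.109563 = -0.857712
y(0.44) ≈ -0.8577

-0.8577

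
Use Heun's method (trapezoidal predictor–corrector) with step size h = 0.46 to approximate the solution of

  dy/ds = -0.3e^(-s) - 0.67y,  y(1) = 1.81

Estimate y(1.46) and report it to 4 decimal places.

Heun: k1 = f(s_n, y_n); k2 = f(s_n + h, y_n + h·k1); y_{n+1} = y_n + (h/2)·(k1 + k2).
s=1.000000, y=1.810000:
  k1 = f(1.000000, 1.810000) = -1.323064
  k2 = f(1.460000, 1.201391) = -0.874603
  y ← 1.810000 + (0.46/2)·(-1.323064 + (-0.874603)) = 1.304537
y(1.46) ≈ 1.3045

1.3045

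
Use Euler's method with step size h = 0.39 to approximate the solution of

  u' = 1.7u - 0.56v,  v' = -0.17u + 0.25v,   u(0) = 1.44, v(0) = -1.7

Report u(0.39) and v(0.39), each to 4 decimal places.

2.7660, -1.9612

Euler on (u,v): u_{n+1} = u_n + h·u', v_{n+1} = v_n + h·v'.
0.000000: (1.440000, -1.700000); f=(3.400000, -0.669800) → (2.766000, -1.961222)
(u(0.39), v(0.39)) ≈ (2.7660, -1.9612)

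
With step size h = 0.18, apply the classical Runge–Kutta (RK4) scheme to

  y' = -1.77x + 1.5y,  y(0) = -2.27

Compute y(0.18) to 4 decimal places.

RK4: k1 = f(x_n, y_n); k2 = f(x_n + h/2, y_n + (h/2)·k1); k3 = f(x_n + h/2, y_n + (h/2)·k2); k4 = f(x_n + h, y_n + h·k3); y_{n+1} = y_n + (h/6)·(k1 + 2k2 + 2k3 + k4).
x=0.000000, y=-2.270000:
  k1 = f(0.000000, -2.270000) = -3.405000
  k2 = f(0.090000, -2.576450) = -4.023975
  k3 = f(0.090000, -2.632158) = -4.107537
  k4 = f(0.180000, -3.009357) = -4.832635
  y ← -2.270000 + (0.18/6)·(k1 + 2k2 + 2k3 + k4) = -3.005020
y(0.18) ≈ -3.0050

-3.0050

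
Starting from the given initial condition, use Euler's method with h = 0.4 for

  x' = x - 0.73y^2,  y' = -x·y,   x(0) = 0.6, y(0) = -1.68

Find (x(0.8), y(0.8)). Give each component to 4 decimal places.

-0.4538, -1.2687

Euler on (x,y): x_{n+1} = x_n + h·x', y_{n+1} = y_n + h·y'.
0.000000: (0.600000, -1.680000); f=(-1.460352, 1.008000) → (0.015859, -1.276800)
0.400000: (0.015859, -1.276800); f=(-1.174200, 0.020249) → (-0.453821, -1.268700)
(x(0.8), y(0.8)) ≈ (-0.4538, -1.2687)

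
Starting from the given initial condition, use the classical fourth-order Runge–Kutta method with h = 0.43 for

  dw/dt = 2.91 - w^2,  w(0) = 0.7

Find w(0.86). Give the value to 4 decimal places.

RK4: k1 = f(t_n, w_n); k2 = f(t_n + h/2, w_n + (h/2)·k1); k3 = f(t_n + h/2, w_n + (h/2)·k2); k4 = f(t_n + h, w_n + h·k3); w_{n+1} = w_n + (h/6)·(k1 + 2k2 + 2k3 + k4).
t=0.000000, w=0.700000:
  k1 = f(0.000000, 0.700000) = 2.420000
  k2 = f(0.215000, 1.220300) = 1.420868
  k3 = f(0.215000, 1.005487) = 1.898997
  k4 = f(0.430000, 1.516569) = 0.610020
  w ← 0.700000 + (0.43/6)·(k1 + 2k2 + 2k3 + k4) = 1.392999
t=0.430000, w=1.392999:
  k1 = f(0.430000, 1.392999) = 0.969555
  k2 = f(0.645000, 1.601453) = 0.345349
  k3 = f(0.645000, 1.467249) = 0.757182
  k4 = f(0.860000, 1.718587) = -0.043540
  w ← 1.392999 + (0.43/6)·(k1 + 2k2 + 2k3 + k4) = 1.617392
w(0.86) ≈ 1.6174

1.6174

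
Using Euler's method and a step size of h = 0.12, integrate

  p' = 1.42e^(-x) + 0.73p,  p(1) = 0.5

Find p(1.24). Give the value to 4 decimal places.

0.7152

Euler: p_{n+1} = p_n + h·f(x_n, p_n).
x=1.000000, p=0.500000: f=0.887389 → p ← 0.500000 + 0.12·0.887389 = 0.606487
x=1.120000, p=0.606487: f=0.906053 → p ← 0.606487 + 0.12·0.906053 = 0.715213
p(1.24) ≈ 0.7152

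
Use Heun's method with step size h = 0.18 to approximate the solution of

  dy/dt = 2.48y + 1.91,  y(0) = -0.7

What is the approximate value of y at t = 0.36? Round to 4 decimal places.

-0.6025

Heun: k1 = f(t_n, y_n); k2 = f(t_n + h, y_n + h·k1); y_{n+1} = y_n + (h/2)·(k1 + k2).
t=0.000000, y=-0.700000:
  k1 = f(0.000000, -0.700000) = 0.174000
  k2 = f(0.180000, -0.668680) = 0.251674
  y ← -0.700000 + (0.18/2)·(0.174000 + 0.251674) = -0.661689
t=0.180000, y=-0.661689:
  k1 = f(0.180000, -0.661689) = 0.269010
  k2 = f(0.360000, -0.613268) = 0.389097
  y ← -0.661689 + (0.18/2)·(0.269010 + 0.389097) = -0.602460
y(0.36) ≈ -0.6025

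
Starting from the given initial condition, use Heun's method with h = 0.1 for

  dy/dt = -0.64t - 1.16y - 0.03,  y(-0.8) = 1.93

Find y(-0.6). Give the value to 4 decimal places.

1.6050

Heun: k1 = f(t_n, y_n); k2 = f(t_n + h, y_n + h·k1); y_{n+1} = y_n + (h/2)·(k1 + k2).
t=-0.800000, y=1.930000:
  k1 = f(-0.800000, 1.930000) = -1.756800
  k2 = f(-0.700000, 1.754320) = -1.617011
  y ← 1.930000 + (0.1/2)·(-1.756800 + (-1.617011)) = 1.761309
t=-0.700000, y=1.761309:
  k1 = f(-0.700000, 1.761309) = -1.625119
  k2 = f(-0.600000, 1.598798) = -1.500605
  y ← 1.761309 + (0.1/2)·(-1.625119 + (-1.500605)) = 1.605023
y(-0.6) ≈ 1.6050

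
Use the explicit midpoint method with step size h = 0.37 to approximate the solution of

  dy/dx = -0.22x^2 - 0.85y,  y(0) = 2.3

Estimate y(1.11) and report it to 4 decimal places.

0.8318

Midpoint: k1 = f(x_n, y_n); k2 = f(x_n + h/2, y_n + (h/2)·k1); y_{n+1} = y_n + h·k2.
x=0.000000, y=2.300000:
  k1 = f(0.000000, 2.300000) = -1.955000
  k2 = f(0.185000, 1.938325) = -1.655106
  y ← 2.300000 + 0.37·(-1.655106) = 1.687611
x=0.370000, y=1.687611:
  k1 = f(0.370000, 1.687611) = -1.464587
  k2 = f(0.555000, 1.416662) = -1.271928
  y ← 1.687611 + 0.37·(-1.271928) = 1.216997
x=0.740000, y=1.216997:
  k1 = f(0.740000, 1.216997) = -1.154920
  k2 = f(0.925000, 1.003337) = -1.041074
  y ← 1.216997 + 0.37·(-1.041074) = 0.831800
y(1.11) ≈ 0.8318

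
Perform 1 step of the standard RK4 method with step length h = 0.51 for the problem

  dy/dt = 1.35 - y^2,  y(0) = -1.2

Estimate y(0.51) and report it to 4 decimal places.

-1.2902

RK4: k1 = f(t_n, y_n); k2 = f(t_n + h/2, y_n + (h/2)·k1); k3 = f(t_n + h/2, y_n + (h/2)·k2); k4 = f(t_n + h, y_n + h·k3); y_{n+1} = y_n + (h/6)·(k1 + 2k2 + 2k3 + k4).
t=0.000000, y=-1.200000:
  k1 = f(0.000000, -1.200000) = -0.090000
  k2 = f(0.255000, -1.222950) = -0.145607
  k3 = f(0.255000, -1.237130) = -0.180490
  k4 = f(0.510000, -1.292050) = -0.319393
  y ← -1.200000 + (0.51/6)·(k1 + 2k2 + 2k3 + k4) = -1.290235
y(0.51) ≈ -1.2902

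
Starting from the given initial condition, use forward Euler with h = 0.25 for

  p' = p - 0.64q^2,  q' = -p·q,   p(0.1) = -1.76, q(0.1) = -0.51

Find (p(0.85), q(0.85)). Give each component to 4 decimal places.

Euler on (p,q): p_{n+1} = p_n + h·p', q_{n+1} = q_n + h·q'.
0.100000: (-1.760000, -0.510000); f=(-1.926464, -0.897600) → (-2.241616, -0.734400)
0.350000: (-2.241616, -0.734400); f=(-2.586796, -1.646243) → (-2.888315, -1.145961)
0.600000: (-2.888315, -1.145961); f=(-3.728780, -3.309895) → (-3.820510, -1.973435)
(p(0.85), q(0.85)) ≈ (-3.8205, -1.9734)

-3.8205, -1.9734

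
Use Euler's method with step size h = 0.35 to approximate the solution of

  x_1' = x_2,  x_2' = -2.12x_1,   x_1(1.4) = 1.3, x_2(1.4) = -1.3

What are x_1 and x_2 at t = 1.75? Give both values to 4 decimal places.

0.8450, -2.2646

Euler on (x_1,x_2): x_1_{n+1} = x_1_n + h·x_1', x_2_{n+1} = x_2_n + h·x_2'.
1.400000: (1.300000, -1.300000); f=(-1.300000, -2.756000) → (0.845000, -2.264600)
(x_1(1.75), x_2(1.75)) ≈ (0.8450, -2.2646)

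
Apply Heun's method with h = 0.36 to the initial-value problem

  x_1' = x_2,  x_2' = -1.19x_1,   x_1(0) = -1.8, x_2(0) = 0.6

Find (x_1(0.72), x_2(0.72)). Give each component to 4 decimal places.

Heun on (x_1,x_2): k1 = f(t_n, state_n); k2 = f(t_n + h, state_n + h·k1); state_{n+1} = state_n + (h/2)·(k1 + k2).
0.000000: (-1.800000, 0.600000)
  k1 = (0.600000, 2.142000)
  predictor → (-1.584000, 1.371120)
  k2 = (1.371120, 1.884960)
  → (-1.445198, 1.324853)
0.360000: (-1.445198, 1.324853)
  k1 = (1.324853, 1.719786)
  predictor → (-0.968251, 1.943976)
  k2 = (1.943976, 1.152219)
  → (-0.856809, 1.841814)
(x_1(0.72), x_2(0.72)) ≈ (-0.8568, 1.8418)

-0.8568, 1.8418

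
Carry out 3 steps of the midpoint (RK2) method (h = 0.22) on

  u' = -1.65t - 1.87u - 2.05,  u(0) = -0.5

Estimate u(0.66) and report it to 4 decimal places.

-1.1688

Midpoint: k1 = f(t_n, u_n); k2 = f(t_n + h/2, u_n + (h/2)·k1); u_{n+1} = u_n + h·k2.
t=0.000000, u=-0.500000:
  k1 = f(0.000000, -0.500000) = -1.115000
  k2 = f(0.110000, -0.622650) = -1.067144
  u ← -0.500000 + 0.22·(-1.067144) = -0.734772
t=0.220000, u=-0.734772:
  k1 = f(0.220000, -0.734772) = -1.038977
  k2 = f(0.330000, -0.849059) = -1.006759
  u ← -0.734772 + 0.22·(-1.006759) = -0.956259
t=0.440000, u=-0.956259:
  k1 = f(0.440000, -0.956259) = -0.987796
  k2 = f(0.550000, -1.064916) = -0.966106
  u ← -0.956259 + 0.22·(-0.966106) = -1.168802
u(0.66) ≈ -1.1688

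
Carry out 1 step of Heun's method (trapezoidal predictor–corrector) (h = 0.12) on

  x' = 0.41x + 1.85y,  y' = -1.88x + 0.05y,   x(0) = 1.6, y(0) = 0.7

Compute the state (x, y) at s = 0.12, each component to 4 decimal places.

Heun on (x,y): k1 = f(s_n, state_n); k2 = f(s_n + h, state_n + h·k1); state_{n+1} = state_n + (h/2)·(k1 + k2).
0.000000: (1.600000, 0.700000)
  k1 = (1.951000, -2.973000)
  predictor → (1.834120, 0.343240)
  k2 = (1.386983, -3.430984)
  → (1.800279, 0.315761)
(x(0.12), y(0.12)) ≈ (1.8003, 0.3158)

1.8003, 0.3158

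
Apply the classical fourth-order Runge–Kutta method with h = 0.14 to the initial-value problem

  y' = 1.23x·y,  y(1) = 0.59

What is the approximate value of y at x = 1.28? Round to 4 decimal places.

0.8737

RK4: k1 = f(x_n, y_n); k2 = f(x_n + h/2, y_n + (h/2)·k1); k3 = f(x_n + h/2, y_n + (h/2)·k2); k4 = f(x_n + h, y_n + h·k3); y_{n+1} = y_n + (h/6)·(k1 + 2k2 + 2k3 + k4).
x=1.000000, y=0.590000:
  k1 = f(1.000000, 0.590000) = 0.725700
  k2 = f(1.070000, 0.640799) = 0.843356
  k3 = f(1.070000, 0.649035) = 0.854195
  k4 = f(1.140000, 0.709587) = 0.994983
  y ← 0.590000 + (0.14/6)·(k1 + 2k2 + 2k3 + k4) = 0.709368
x=1.140000, y=0.709368:
  k1 = f(1.140000, 0.709368) = 0.994676
  k2 = f(1.210000, 0.778996) = 1.159379
  k3 = f(1.210000, 0.790525) = 1.176538
  k4 = f(1.280000, 0.874084) = 1.376157
  y ← 0.709368 + (0.14/6)·(k1 + 2k2 + 2k3 + k4) = 0.873697
y(1.28) ≈ 0.8737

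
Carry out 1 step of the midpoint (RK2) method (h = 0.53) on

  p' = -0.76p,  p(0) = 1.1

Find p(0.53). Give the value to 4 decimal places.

0.7462

Midpoint: k1 = f(x_n, p_n); k2 = f(x_n + h/2, p_n + (h/2)·k1); p_{n+1} = p_n + h·k2.
x=0.000000, p=1.100000:
  k1 = f(0.000000, 1.100000) = -0.836000
  k2 = f(0.265000, 0.878460) = -0.667630
  p ← 1.100000 + 0.53·(-0.667630) = 0.746156
p(0.53) ≈ 0.7462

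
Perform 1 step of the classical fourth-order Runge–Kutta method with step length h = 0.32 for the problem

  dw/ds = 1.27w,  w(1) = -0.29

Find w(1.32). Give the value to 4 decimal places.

-0.4354

RK4: k1 = f(s_n, w_n); k2 = f(s_n + h/2, w_n + (h/2)·k1); k3 = f(s_n + h/2, w_n + (h/2)·k2); k4 = f(s_n + h, w_n + h·k3); w_{n+1} = w_n + (h/6)·(k1 + 2k2 + 2k3 + k4).
s=1.000000, w=-0.290000:
  k1 = f(1.000000, -0.290000) = -0.368300
  k2 = f(1.160000, -0.348928) = -0.443139
  k3 = f(1.160000, -0.360902) = -0.458346
  k4 = f(1.320000, -0.436671) = -0.554572
  w ← -0.290000 + (0.32/6)·(k1 + 2k2 + 2k3 + k4) = -0.435378
w(1.32) ≈ -0.4354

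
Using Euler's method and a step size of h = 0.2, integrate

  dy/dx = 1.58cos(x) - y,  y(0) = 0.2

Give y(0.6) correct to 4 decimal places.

Euler: y_{n+1} = y_n + h·f(x_n, y_n).
x=0.000000, y=0.200000: f=1.380000 → y ← 0.200000 + 0.2·1.380000 = 0.476000
x=0.200000, y=0.476000: f=1.072505 → y ← 0.476000 + 0.2·1.072505 = 0.690501
x=0.400000, y=0.690501: f=0.764775 → y ← 0.690501 + 0.2·0.764775 = 0.843456
y(0.6) ≈ 0.8435

0.8435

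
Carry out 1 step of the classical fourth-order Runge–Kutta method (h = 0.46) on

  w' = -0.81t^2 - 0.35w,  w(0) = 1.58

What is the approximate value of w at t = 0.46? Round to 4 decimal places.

1.3198

RK4: k1 = f(t_n, w_n); k2 = f(t_n + h/2, w_n + (h/2)·k1); k3 = f(t_n + h/2, w_n + (h/2)·k2); k4 = f(t_n + h, w_n + h·k3); w_{n+1} = w_n + (h/6)·(k1 + 2k2 + 2k3 + k4).
t=0.000000, w=1.580000:
  k1 = f(0.000000, 1.580000) = -0.553000
  k2 = f(0.230000, 1.452810) = -0.551333
  k3 = f(0.230000, 1.453194) = -0.551467
  k4 = f(0.460000, 1.326325) = -0.635610
  w ← 1.580000 + (0.46/6)·(k1 + 2k2 + 2k3 + k4) = 1.319777
w(0.46) ≈ 1.3198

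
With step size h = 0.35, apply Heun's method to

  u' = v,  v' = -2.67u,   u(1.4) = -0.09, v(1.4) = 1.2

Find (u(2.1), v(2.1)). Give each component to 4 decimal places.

Heun on (u,v): k1 = f(s_n, state_n); k2 = f(s_n + h, state_n + h·k1); state_{n+1} = state_n + (h/2)·(k1 + k2).
1.400000: (-0.090000, 1.200000)
  k1 = (1.200000, 0.240300)
  predictor → (0.330000, 1.284105)
  k2 = (1.284105, -0.881100)
  → (0.344718, 1.087860)
1.750000: (0.344718, 1.087860)
  k1 = (1.087860, -0.920398)
  predictor → (0.725469, 0.765721)
  k2 = (0.765721, -1.937003)
  → (0.669095, 0.587815)
(u(2.1), v(2.1)) ≈ (0.6691, 0.5878)

0.6691, 0.5878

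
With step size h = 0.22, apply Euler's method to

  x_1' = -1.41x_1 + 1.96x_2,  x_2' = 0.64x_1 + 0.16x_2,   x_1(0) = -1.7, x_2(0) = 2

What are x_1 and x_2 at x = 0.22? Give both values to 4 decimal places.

-0.3103, 1.8310

Euler on (x_1,x_2): x_1_{n+1} = x_1_n + h·x_1', x_2_{n+1} = x_2_n + h·x_2'.
0.000000: (-1.700000, 2.000000); f=(6.317000, -0.768000) → (-0.310260, 1.831040)
(x_1(0.22), x_2(0.22)) ≈ (-0.3103, 1.8310)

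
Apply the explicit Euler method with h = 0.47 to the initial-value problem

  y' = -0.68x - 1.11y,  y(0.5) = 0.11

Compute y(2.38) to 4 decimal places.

Euler: y_{n+1} = y_n + h·f(x_n, y_n).
x=0.500000, y=0.110000: f=-0.462100 → y ← 0.110000 + 0.47·(-0.462100) = -0.107187
x=0.970000, y=-0.107187: f=-0.540622 → y ← -0.107187 + 0.47·(-0.540622) = -0.361280
x=1.440000, y=-0.361280: f=-0.578180 → y ← -0.361280 + 0.47·(-0.578180) = -0.633024
x=1.910000, y=-0.633024: f=-0.596143 → y ← -0.633024 + 0.47·(-0.596143) = -0.913211
y(2.38) ≈ -0.9132

-0.9132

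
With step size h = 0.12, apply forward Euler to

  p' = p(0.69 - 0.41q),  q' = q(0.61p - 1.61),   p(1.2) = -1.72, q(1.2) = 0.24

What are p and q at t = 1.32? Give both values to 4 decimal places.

Euler on (p,q): p_{n+1} = p_n + h·p', q_{n+1} = q_n + h·q'.
1.200000: (-1.720000, 0.240000); f=(-1.017552, -0.638208) → (-1.842106, 0.163415)
(p(1.32), q(1.32)) ≈ (-1.8421, 0.1634)

-1.8421, 0.1634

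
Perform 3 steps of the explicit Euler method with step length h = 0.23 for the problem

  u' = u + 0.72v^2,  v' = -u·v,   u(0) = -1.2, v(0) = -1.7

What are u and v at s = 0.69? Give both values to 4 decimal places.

0.6272, -2.9414

Euler on (u,v): u_{n+1} = u_n + h·u', v_{n+1} = v_n + h·v'.
0.000000: (-1.200000, -1.700000); f=(0.880800, -2.040000) → (-0.997416, -2.169200)
0.230000: (-0.997416, -2.169200); f=(2.390493, -2.163595) → (-0.447603, -2.666827)
0.460000: (-0.447603, -2.666827); f=(4.673012, -1.193679) → (0.627190, -2.941373)
(u(0.69), v(0.69)) ≈ (0.6272, -2.9414)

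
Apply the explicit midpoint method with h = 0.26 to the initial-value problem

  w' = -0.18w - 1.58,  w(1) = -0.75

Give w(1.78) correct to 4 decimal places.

Midpoint: k1 = f(s_n, w_n); k2 = f(s_n + h/2, w_n + (h/2)·k1); w_{n+1} = w_n + h·k2.
s=1.000000, w=-0.750000:
  k1 = f(1.000000, -0.750000) = -1.445000
  k2 = f(1.130000, -0.937850) = -1.411187
  w ← -0.750000 + 0.26·(-1.411187) = -1.116909
s=1.260000, w=-1.116909:
  k1 = f(1.260000, -1.116909) = -1.378956
  k2 = f(1.390000, -1.296173) = -1.346689
  w ← -1.116909 + 0.26·(-1.346689) = -1.467048
s=1.520000, w=-1.467048:
  k1 = f(1.520000, -1.467048) = -1.315931
  k2 = f(1.650000, -1.638119) = -1.285139
  w ← -1.467048 + 0.26·(-1.285139) = -1.801184
w(1.78) ≈ -1.8012

-1.8012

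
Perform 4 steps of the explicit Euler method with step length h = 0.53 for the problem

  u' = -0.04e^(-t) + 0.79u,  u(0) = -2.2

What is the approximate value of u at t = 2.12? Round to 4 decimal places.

Euler: u_{n+1} = u_n + h·f(t_n, u_n).
t=0.000000, u=-2.200000: f=-1.778000 → u ← -2.200000 + 0.53·(-1.778000) = -3.142340
t=0.530000, u=-3.142340: f=-2.505993 → u ← -3.142340 + 0.53·(-2.505993) = -4.470516
t=1.060000, u=-4.470516: f=-3.545566 → u ← -4.470516 + 0.53·(-3.545566) = -6.349666
t=1.590000, u=-6.349666: f=-5.024393 → u ← -6.349666 + 0.53·(-5.024393) = -9.012595
u(2.12) ≈ -9.0126

-9.0126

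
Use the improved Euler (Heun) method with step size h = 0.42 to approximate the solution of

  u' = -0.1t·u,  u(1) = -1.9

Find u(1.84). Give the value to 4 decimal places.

Heun: k1 = f(t_n, u_n); k2 = f(t_n + h, u_n + h·k1); u_{n+1} = u_n + (h/2)·(k1 + k2).
t=1.000000, u=-1.900000:
  k1 = f(1.000000, -1.900000) = 0.190000
  k2 = f(1.420000, -1.820200) = 0.258468
  u ← -1.900000 + (0.42/2)·(0.190000 + 0.258468) = -1.805822
t=1.420000, u=-1.805822:
  k1 = f(1.420000, -1.805822) = 0.256427
  k2 = f(1.840000, -1.698122) = 0.312455
  u ← -1.805822 + (0.42/2)·(0.256427 + 0.312455) = -1.686357
u(1.84) ≈ -1.6864

-1.6864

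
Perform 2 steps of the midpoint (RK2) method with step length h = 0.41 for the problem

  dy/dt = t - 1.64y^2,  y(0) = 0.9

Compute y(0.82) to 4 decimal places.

Midpoint: k1 = f(t_n, y_n); k2 = f(t_n + h/2, y_n + (h/2)·k1); y_{n+1} = y_n + h·k2.
t=0.000000, y=0.900000:
  k1 = f(0.000000, 0.900000) = -1.328400
  k2 = f(0.205000, 0.627678) = -0.441127
  y ← 0.900000 + 0.41·(-0.441127) = 0.719138
t=0.410000, y=0.719138:
  k1 = f(0.410000, 0.719138) = -0.438142
  k2 = f(0.615000, 0.629319) = -0.034510
  y ← 0.719138 + 0.41·(-0.034510) = 0.704989
y(0.82) ≈ 0.7050

0.7050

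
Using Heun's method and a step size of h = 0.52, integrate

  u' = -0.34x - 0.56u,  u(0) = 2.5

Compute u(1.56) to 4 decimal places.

0.7372

Heun: k1 = f(x_n, u_n); k2 = f(x_n + h, u_n + h·k1); u_{n+1} = u_n + (h/2)·(k1 + k2).
x=0.000000, u=2.500000:
  k1 = f(0.000000, 2.500000) = -1.400000
  k2 = f(0.520000, 1.772000) = -1.169120
  u ← 2.500000 + (0.52/2)·(-1.400000 + (-1.169120)) = 1.832029
x=0.520000, u=1.832029:
  k1 = f(0.520000, 1.832029) = -1.202736
  k2 = f(1.040000, 1.206606) = -1.029299
  u ← 1.832029 + (0.52/2)·(-1.202736 + (-1.029299)) = 1.251700
x=1.040000, u=1.251700:
  k1 = f(1.040000, 1.251700) = -1.054552
  k2 = f(1.560000, 0.703333) = -0.924266
  u ← 1.251700 + (0.52/2)·(-1.054552 + (-0.924266)) = 0.737207
u(1.56) ≈ 0.7372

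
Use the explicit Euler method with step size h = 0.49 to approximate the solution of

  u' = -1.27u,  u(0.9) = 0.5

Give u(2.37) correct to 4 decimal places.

0.0269

Euler: u_{n+1} = u_n + h·f(x_n, u_n).
x=0.900000, u=0.500000: f=-0.635000 → u ← 0.500000 + 0.49·(-0.635000) = 0.188850
x=1.390000, u=0.188850: f=-0.239840 → u ← 0.188850 + 0.49·(-0.239840) = 0.071329
x=1.880000, u=0.071329: f=-0.090587 → u ← 0.071329 + 0.49·(-0.090587) = 0.026941
u(2.37) ≈ 0.0269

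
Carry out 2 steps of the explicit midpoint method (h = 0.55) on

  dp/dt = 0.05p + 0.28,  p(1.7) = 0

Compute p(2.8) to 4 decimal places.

0.3166

Midpoint: k1 = f(t_n, p_n); k2 = f(t_n + h/2, p_n + (h/2)·k1); p_{n+1} = p_n + h·k2.
t=1.700000, p=0.000000:
  k1 = f(1.700000, 0.000000) = 0.280000
  k2 = f(1.975000, 0.077000) = 0.283850
  p ← 0.000000 + 0.55·0.283850 = 0.156118
t=2.250000, p=0.156118:
  k1 = f(2.250000, 0.156118) = 0.287806
  k2 = f(2.525000, 0.235264) = 0.291763
  p ← 0.156118 + 0.55·0.291763 = 0.316587
p(2.8) ≈ 0.3166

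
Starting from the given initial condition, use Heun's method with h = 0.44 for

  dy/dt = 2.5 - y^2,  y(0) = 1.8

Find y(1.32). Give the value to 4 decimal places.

1.6243

Heun: k1 = f(t_n, y_n); k2 = f(t_n + h, y_n + h·k1); y_{n+1} = y_n + (h/2)·(k1 + k2).
t=0.000000, y=1.800000:
  k1 = f(0.000000, 1.800000) = -0.740000
  k2 = f(0.440000, 1.474400) = 0.326145
  y ← 1.800000 + (0.44/2)·(-0.740000 + 0.326145) = 1.708952
t=0.440000, y=1.708952:
  k1 = f(0.440000, 1.708952) = -0.420516
  k2 = f(0.880000, 1.523925) = 0.177654
  y ← 1.708952 + (0.44/2)·(-0.420516 + 0.177654) = 1.655522
t=0.880000, y=1.655522:
  k1 = f(0.880000, 1.655522) = -0.240753
  k2 = f(1.320000, 1.549591) = 0.098769
  y ← 1.655522 + (0.44/2)·(-0.240753 + 0.098769) = 1.624285
y(1.32) ≈ 1.6243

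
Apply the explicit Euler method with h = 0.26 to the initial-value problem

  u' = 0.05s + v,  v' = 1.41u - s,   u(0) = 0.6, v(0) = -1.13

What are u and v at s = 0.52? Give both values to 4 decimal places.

0.0730, -0.8654

Euler on (u,v): u_{n+1} = u_n + h·u', v_{n+1} = v_n + h·v'.
0.000000: (0.600000, -1.130000); f=(-1.130000, 0.846000) → (0.306200, -0.910040)
0.260000: (0.306200, -0.910040); f=(-0.897040, 0.171742) → (0.072970, -0.865387)
(u(0.52), v(0.52)) ≈ (0.0730, -0.8654)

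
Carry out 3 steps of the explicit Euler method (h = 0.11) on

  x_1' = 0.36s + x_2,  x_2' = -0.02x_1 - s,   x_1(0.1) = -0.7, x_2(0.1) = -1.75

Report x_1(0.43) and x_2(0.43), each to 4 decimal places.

-1.2570, -1.8134

Euler on (x_1,x_2): x_1_{n+1} = x_1_n + h·x_1', x_2_{n+1} = x_2_n + h·x_2'.
0.100000: (-0.700000, -1.750000); f=(-1.714000, -0.086000) → (-0.888540, -1.759460)
0.210000: (-0.888540, -1.759460); f=(-1.683860, -0.192229) → (-1.073765, -1.780605)
0.320000: (-1.073765, -1.780605); f=(-1.665405, -0.298525) → (-1.256959, -1.813443)
(x_1(0.43), x_2(0.43)) ≈ (-1.2570, -1.8134)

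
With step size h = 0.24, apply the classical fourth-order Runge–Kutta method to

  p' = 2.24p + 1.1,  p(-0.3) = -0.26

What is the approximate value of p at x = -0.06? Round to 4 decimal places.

-0.0956

RK4: k1 = f(x_n, p_n); k2 = f(x_n + h/2, p_n + (h/2)·k1); k3 = f(x_n + h/2, p_n + (h/2)·k2); k4 = f(x_n + h, p_n + h·k3); p_{n+1} = p_n + (h/6)·(k1 + 2k2 + 2k3 + k4).
x=-0.300000, p=-0.260000:
  k1 = f(-0.300000, -0.260000) = 0.517600
  k2 = f(-0.180000, -0.197888) = 0.656731
  k3 = f(-0.180000, -0.181192) = 0.694129
  k4 = f(-0.060000, -0.093409) = 0.890764
  p ← -0.260000 + (0.24/6)·(k1 + 2k2 + 2k3 + k4) = -0.095597
p(-0.06) ≈ -0.0956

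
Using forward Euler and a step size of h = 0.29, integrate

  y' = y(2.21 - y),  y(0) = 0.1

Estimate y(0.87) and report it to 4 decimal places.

Euler: y_{n+1} = y_n + h·f(t_n, y_n).
t=0.000000, y=0.100000: f=0.211000 → y ← 0.100000 + 0.29·0.211000 = 0.161190
t=0.290000, y=0.161190: f=0.330248 → y ← 0.161190 + 0.29·0.330248 = 0.256962
t=0.580000, y=0.256962: f=0.501856 → y ← 0.256962 + 0.29·0.501856 = 0.402500
y(0.87) ≈ 0.4025

0.4025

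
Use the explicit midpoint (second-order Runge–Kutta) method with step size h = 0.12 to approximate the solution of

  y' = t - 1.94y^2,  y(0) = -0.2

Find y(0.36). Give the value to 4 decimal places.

-0.1618

Midpoint: k1 = f(t_n, y_n); k2 = f(t_n + h/2, y_n + (h/2)·k1); y_{n+1} = y_n + h·k2.
t=0.000000, y=-0.200000:
  k1 = f(0.000000, -0.200000) = -0.077600
  k2 = f(0.060000, -0.204656) = -0.021255
  y ← -0.200000 + 0.12·(-0.021255) = -0.202551
t=0.120000, y=-0.202551:
  k1 = f(0.120000, -0.202551) = 0.040408
  k2 = f(0.180000, -0.200126) = 0.102302
  y ← -0.202551 + 0.12·0.102302 = -0.190274
t=0.240000, y=-0.190274:
  k1 = f(0.240000, -0.190274) = 0.169764
  k2 = f(0.300000, -0.180089) = 0.237082
  y ← -0.190274 + 0.12·0.237082 = -0.161825
y(0.36) ≈ -0.1618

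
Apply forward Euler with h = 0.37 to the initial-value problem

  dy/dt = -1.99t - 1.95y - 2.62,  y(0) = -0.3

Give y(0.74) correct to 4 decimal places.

Euler: y_{n+1} = y_n + h·f(t_n, y_n).
t=0.000000, y=-0.300000: f=-2.035000 → y ← -0.300000 + 0.37·(-2.035000) = -1.052950
t=0.370000, y=-1.052950: f=-1.303047 → y ← -1.052950 + 0.37·(-1.303047) = -1.535078
y(0.74) ≈ -1.5351

-1.5351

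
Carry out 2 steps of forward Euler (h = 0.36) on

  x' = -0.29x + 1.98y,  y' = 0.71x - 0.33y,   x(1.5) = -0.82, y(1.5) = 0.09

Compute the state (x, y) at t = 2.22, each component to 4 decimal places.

-0.6931, -0.2861

Euler on (x,y): x_{n+1} = x_n + h·x', y_{n+1} = y_n + h·y'.
1.500000: (-0.820000, 0.090000); f=(0.416000, -0.611900) → (-0.670240, -0.130284)
1.860000: (-0.670240, -0.130284); f=(-0.063593, -0.432877) → (-0.693133, -0.286120)
(x(2.22), y(2.22)) ≈ (-0.6931, -0.2861)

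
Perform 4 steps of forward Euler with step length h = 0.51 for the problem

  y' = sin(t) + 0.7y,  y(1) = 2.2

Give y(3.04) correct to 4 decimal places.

10.3861

Euler: y_{n+1} = y_n + h·f(t_n, y_n).
t=1.000000, y=2.200000: f=2.381471 → y ← 2.200000 + 0.51·2.381471 = 3.414550
t=1.510000, y=3.414550: f=3.388338 → y ← 3.414550 + 0.51·3.388338 = 5.142602
t=2.020000, y=5.142602: f=4.500615 → y ← 5.142602 + 0.51·4.500615 = 7.437916
t=2.530000, y=7.437916: f=5.780713 → y ← 7.437916 + 0.51·5.780713 = 10.386080
y(3.04) ≈ 10.3861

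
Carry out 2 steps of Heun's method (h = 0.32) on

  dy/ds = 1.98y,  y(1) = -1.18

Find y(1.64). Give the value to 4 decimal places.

Heun: k1 = f(s_n, y_n); k2 = f(s_n + h, y_n + h·k1); y_{n+1} = y_n + (h/2)·(k1 + k2).
s=1.000000, y=-1.180000:
  k1 = f(1.000000, -1.180000) = -2.336400
  k2 = f(1.320000, -1.927648) = -3.816743
  y ← -1.180000 + (0.32/2)·(-2.336400 + (-3.816743)) = -2.164503
s=1.320000, y=-2.164503:
  k1 = f(1.320000, -2.164503) = -4.285716
  k2 = f(1.640000, -3.535932) = -7.001145
  y ← -2.164503 + (0.32/2)·(-4.285716 + (-7.001145)) = -3.970401
y(1.64) ≈ -3.9704

-3.9704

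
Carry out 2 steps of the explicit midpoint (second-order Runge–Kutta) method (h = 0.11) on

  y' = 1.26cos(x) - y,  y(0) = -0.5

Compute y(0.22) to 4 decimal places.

Midpoint: k1 = f(x_n, y_n); k2 = f(x_n + h/2, y_n + (h/2)·k1); y_{n+1} = y_n + h·k2.
x=0.000000, y=-0.500000:
  k1 = f(0.000000, -0.500000) = 1.760000
  k2 = f(0.055000, -0.403200) = 1.661295
  y ← -0.500000 + 0.11·1.661295 = -0.317258
x=0.110000, y=-0.317258:
  k1 = f(0.110000, -0.317258) = 1.569642
  k2 = f(0.165000, -0.230927) = 1.473814
  y ← -0.317258 + 0.11·1.473814 = -0.155138
y(0.22) ≈ -0.1551

-0.1551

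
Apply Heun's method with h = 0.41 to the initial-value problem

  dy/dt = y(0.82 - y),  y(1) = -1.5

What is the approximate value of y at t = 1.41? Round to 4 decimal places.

Heun: k1 = f(t_n, y_n); k2 = f(t_n + h, y_n + h·k1); y_{n+1} = y_n + (h/2)·(k1 + k2).
t=1.000000, y=-1.500000:
  k1 = f(1.000000, -1.500000) = -3.480000
  k2 = f(1.410000, -2.926800) = -10.966134
  y ← -1.500000 + (0.41/2)·(-3.480000 + (-10.966134)) = -4.461458
y(1.41) ≈ -4.4615

-4.4615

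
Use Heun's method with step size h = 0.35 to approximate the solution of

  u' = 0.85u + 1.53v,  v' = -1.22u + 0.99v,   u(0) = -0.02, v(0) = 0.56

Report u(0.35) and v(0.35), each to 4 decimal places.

Heun on (u,v): k1 = f(t_n, state_n); k2 = f(t_n + h, state_n + h·k1); state_{n+1} = state_n + (h/2)·(k1 + k2).
0.000000: (-0.020000, 0.560000)
  k1 = (0.839800, 0.578800)
  predictor → (0.273930, 0.762580)
  k2 = (1.399588, 0.420760)
  → (0.371893, 0.734923)
(u(0.35), v(0.35)) ≈ (0.3719, 0.7349)

0.3719, 0.7349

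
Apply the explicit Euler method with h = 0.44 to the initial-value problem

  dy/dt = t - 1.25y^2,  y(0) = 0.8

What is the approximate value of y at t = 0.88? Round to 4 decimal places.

0.5312

Euler: y_{n+1} = y_n + h·f(t_n, y_n).
t=0.000000, y=0.800000: f=-0.800000 → y ← 0.800000 + 0.44·(-0.800000) = 0.448000
t=0.440000, y=0.448000: f=0.189120 → y ← 0.448000 + 0.44·0.189120 = 0.531213
y(0.88) ≈ 0.5312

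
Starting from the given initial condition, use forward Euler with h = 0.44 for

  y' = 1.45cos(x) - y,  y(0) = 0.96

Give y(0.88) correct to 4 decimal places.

1.2356

Euler: y_{n+1} = y_n + h·f(x_n, y_n).
x=0.000000, y=0.960000: f=0.490000 → y ← 0.960000 + 0.44·0.490000 = 1.175600
x=0.440000, y=1.175600: f=0.136290 → y ← 1.175600 + 0.44·0.136290 = 1.235568
y(0.88) ≈ 1.2356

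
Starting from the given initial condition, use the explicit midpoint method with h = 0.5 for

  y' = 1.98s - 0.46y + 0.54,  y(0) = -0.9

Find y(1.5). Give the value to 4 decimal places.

Midpoint: k1 = f(s_n, y_n); k2 = f(s_n + h/2, y_n + (h/2)·k1); y_{n+1} = y_n + h·k2.
s=0.000000, y=-0.900000:
  k1 = f(0.000000, -0.900000) = 0.954000
  k2 = f(0.250000, -0.661500) = 1.339290
  y ← -0.900000 + 0.5·1.339290 = -0.230355
s=0.500000, y=-0.230355:
  k1 = f(0.500000, -0.230355) = 1.635963
  k2 = f(0.750000, 0.178636) = 1.942828
  y ← -0.230355 + 0.5·1.942828 = 0.741059
s=1.000000, y=0.741059:
  k1 = f(1.000000, 0.741059) = 2.179113
  k2 = f(1.250000, 1.285837) = 2.423515
  y ← 0.741059 + 0.5·2.423515 = 1.952816
y(1.5) ≈ 1.9528

1.9528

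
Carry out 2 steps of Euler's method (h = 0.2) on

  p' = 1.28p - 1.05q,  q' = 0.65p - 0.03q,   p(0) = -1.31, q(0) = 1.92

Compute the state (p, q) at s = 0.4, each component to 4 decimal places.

-2.9380, 1.4614

Euler on (p,q): p_{n+1} = p_n + h·p', q_{n+1} = q_n + h·q'.
0.000000: (-1.310000, 1.920000); f=(-3.692800, -0.909100) → (-2.048560, 1.738180)
0.200000: (-2.048560, 1.738180); f=(-4.447246, -1.383709) → (-2.938009, 1.461438)
(p(0.4), q(0.4)) ≈ (-2.9380, 1.4614)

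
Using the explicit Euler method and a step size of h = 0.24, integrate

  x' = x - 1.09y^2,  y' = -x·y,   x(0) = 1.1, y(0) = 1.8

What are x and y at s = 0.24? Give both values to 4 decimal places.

Euler on (x,y): x_{n+1} = x_n + h·x', y_{n+1} = y_n + h·y'.
0.000000: (1.100000, 1.800000); f=(-2.431600, -1.980000) → (0.516416, 1.324800)
(x(0.24), y(0.24)) ≈ (0.5164, 1.3248)

0.5164, 1.3248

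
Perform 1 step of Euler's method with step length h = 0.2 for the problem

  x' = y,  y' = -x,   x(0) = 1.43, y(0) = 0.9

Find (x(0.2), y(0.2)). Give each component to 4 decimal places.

Euler on (x,y): x_{n+1} = x_n + h·x', y_{n+1} = y_n + h·y'.
0.000000: (1.430000, 0.900000); f=(0.900000, -1.430000) → (1.610000, 0.614000)
(x(0.2), y(0.2)) ≈ (1.6100, 0.6140)

1.6100, 0.6140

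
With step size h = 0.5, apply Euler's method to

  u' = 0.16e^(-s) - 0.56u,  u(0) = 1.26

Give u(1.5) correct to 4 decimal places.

0.5761

Euler: u_{n+1} = u_n + h·f(s_n, u_n).
s=0.000000, u=1.260000: f=-0.545600 → u ← 1.260000 + 0.5·(-0.545600) = 0.987200
s=0.500000, u=0.987200: f=-0.455787 → u ← 0.987200 + 0.5·(-0.455787) = 0.759306
s=1.000000, u=0.759306: f=-0.366351 → u ← 0.759306 + 0.5·(-0.366351) = 0.576131
u(1.5) ≈ 0.5761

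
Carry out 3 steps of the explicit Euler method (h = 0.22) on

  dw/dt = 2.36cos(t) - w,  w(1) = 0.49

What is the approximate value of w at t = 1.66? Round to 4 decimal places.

0.6101

Euler: w_{n+1} = w_n + h·f(t_n, w_n).
t=1.000000, w=0.490000: f=0.785113 → w ← 0.490000 + 0.22·0.785113 = 0.662725
t=1.220000, w=0.662725: f=0.148279 → w ← 0.662725 + 0.22·0.148279 = 0.695346
t=1.440000, w=0.695346: f=-0.387546 → w ← 0.695346 + 0.22·(-0.387546) = 0.610086
w(1.66) ≈ 0.6101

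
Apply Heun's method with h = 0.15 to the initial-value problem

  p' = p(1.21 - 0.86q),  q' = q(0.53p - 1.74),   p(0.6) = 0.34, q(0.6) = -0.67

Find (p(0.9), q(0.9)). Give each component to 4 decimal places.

Heun on (p,q): k1 = f(t_n, state_n); k2 = f(t_n + h, state_n + h·k1); state_{n+1} = state_n + (h/2)·(k1 + k2).
0.600000: (0.340000, -0.670000)
  k1 = (0.607308, 1.045066)
  predictor → (0.431096, -0.513240)
  k2 = (0.711906, 0.775772)
  → (0.438941, -0.533437)
0.750000: (0.438941, -0.533437)
  k1 = (0.732486, 0.804082)
  predictor → (0.548814, -0.412825)
  k2 = (0.858910, 0.598236)
  → (0.558296, -0.428263)
(p(0.9), q(0.9)) ≈ (0.5583, -0.4283)

0.5583, -0.4283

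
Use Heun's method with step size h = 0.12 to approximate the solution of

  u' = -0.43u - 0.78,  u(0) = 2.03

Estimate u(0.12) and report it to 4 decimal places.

1.8368

Heun: k1 = f(t_n, u_n); k2 = f(t_n + h, u_n + h·k1); u_{n+1} = u_n + (h/2)·(k1 + k2).
t=0.000000, u=2.030000:
  k1 = f(0.000000, 2.030000) = -1.652900
  k2 = f(0.120000, 1.831652) = -1.567610
  u ← 2.030000 + (0.12/2)·(-1.652900 + (-1.567610)) = 1.836769
u(0.12) ≈ 1.8368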